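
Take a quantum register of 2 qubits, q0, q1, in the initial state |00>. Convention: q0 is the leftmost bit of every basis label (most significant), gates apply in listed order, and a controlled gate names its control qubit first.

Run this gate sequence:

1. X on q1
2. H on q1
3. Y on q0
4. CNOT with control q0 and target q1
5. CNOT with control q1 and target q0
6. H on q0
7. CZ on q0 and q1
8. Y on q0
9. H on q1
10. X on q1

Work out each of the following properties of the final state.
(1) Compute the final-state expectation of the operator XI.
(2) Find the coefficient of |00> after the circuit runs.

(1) The expectation value of XI is 1.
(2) The amplitude on |00> is sqrt(2)/2.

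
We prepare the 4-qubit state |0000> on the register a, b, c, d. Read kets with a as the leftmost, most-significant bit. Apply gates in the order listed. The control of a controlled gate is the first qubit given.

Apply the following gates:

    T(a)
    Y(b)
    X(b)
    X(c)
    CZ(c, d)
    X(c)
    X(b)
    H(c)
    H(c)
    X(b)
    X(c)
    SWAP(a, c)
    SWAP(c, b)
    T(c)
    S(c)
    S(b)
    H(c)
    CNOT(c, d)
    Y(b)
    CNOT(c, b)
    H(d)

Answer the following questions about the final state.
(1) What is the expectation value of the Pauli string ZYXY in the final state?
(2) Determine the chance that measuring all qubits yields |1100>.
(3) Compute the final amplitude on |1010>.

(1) In the final state, ZYXY has expectation 1.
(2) A full measurement returns |1100> with probability 1/4.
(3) The final state's coefficient on |1010> equals -1/2.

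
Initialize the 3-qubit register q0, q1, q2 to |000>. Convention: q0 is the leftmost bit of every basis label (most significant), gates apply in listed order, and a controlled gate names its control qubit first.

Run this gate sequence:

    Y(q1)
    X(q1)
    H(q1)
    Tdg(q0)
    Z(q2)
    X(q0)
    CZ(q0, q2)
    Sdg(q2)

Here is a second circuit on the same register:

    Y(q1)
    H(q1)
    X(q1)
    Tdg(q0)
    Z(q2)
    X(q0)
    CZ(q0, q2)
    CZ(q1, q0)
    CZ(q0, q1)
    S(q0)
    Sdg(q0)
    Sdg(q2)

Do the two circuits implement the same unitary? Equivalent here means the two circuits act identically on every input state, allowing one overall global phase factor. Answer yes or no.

No, they are not equivalent — no single phase factor reconciles the two unitaries.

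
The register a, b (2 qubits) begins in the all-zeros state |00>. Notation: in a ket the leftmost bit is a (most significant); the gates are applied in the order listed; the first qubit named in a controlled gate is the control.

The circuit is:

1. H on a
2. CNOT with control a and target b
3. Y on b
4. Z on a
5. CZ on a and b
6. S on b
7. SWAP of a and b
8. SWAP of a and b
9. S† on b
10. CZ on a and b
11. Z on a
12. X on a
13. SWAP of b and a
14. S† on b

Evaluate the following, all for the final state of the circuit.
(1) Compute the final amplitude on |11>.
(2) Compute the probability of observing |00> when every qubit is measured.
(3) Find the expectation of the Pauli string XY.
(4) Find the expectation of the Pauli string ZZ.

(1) The amplitude on |11> is sqrt(2)/2.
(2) The probability of measuring |00> is 1/2.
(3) The expectation value of XY is 1.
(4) The expectation value of ZZ is 1.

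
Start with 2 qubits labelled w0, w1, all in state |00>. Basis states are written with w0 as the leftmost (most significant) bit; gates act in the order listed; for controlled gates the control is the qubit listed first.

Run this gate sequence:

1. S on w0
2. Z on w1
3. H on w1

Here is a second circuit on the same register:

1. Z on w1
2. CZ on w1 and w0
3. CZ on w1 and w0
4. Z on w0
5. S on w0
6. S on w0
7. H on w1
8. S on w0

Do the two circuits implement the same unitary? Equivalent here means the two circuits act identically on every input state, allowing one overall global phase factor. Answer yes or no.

Yes, they are equivalent — the unitaries differ by at most a global phase.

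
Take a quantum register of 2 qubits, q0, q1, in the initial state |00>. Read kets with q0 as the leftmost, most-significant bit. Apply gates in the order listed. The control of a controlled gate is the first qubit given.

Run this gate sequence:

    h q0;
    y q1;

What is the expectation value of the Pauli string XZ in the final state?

The observable XZ averages to -1.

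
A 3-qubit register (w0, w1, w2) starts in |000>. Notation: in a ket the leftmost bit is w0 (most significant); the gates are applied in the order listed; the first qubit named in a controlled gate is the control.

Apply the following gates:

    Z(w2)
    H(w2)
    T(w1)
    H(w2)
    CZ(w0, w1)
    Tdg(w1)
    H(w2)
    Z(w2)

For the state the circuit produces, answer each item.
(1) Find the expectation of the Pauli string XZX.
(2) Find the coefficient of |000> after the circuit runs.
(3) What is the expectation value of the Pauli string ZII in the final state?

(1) The observable XZX averages to 0.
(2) The amplitude on |000> is sqrt(2)/2.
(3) The observable ZII averages to 1.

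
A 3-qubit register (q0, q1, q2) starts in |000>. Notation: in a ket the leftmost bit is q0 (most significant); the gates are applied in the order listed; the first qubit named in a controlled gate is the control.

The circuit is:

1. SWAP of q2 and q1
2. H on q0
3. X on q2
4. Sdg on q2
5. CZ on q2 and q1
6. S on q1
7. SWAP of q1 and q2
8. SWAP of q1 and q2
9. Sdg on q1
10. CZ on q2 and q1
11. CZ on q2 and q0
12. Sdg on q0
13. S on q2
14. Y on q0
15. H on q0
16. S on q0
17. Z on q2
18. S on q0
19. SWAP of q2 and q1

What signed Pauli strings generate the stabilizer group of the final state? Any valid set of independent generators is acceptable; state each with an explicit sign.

One valid set of independent stabilizer generators is +YII, -IZI, +IIZ (any independent generating set of the same group is equally correct). Key observation: the block from step 5 through step 10 cancels to the identity and can be dropped.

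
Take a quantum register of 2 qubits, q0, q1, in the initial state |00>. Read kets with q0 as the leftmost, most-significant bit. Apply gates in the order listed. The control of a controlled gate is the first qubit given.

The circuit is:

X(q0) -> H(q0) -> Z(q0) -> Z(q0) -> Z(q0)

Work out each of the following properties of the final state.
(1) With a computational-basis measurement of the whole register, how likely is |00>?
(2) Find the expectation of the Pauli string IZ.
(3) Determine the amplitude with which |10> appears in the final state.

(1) A full measurement returns |00> with probability 1/2.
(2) The observable IZ averages to 1.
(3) |10> carries amplitude sqrt(2)/2 in the final state.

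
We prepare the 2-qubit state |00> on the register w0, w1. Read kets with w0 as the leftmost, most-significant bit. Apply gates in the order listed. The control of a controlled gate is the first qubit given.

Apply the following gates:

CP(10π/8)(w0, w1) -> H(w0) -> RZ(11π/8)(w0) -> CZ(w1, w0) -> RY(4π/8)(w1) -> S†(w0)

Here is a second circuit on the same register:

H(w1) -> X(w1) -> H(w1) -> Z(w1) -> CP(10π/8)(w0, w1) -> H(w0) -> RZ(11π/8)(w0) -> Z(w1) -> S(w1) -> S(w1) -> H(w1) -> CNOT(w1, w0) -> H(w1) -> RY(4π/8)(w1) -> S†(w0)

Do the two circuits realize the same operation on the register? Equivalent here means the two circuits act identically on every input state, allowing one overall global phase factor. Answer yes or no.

No: there is an input state on which the two circuits produce genuinely different outputs (not merely differing by a phase).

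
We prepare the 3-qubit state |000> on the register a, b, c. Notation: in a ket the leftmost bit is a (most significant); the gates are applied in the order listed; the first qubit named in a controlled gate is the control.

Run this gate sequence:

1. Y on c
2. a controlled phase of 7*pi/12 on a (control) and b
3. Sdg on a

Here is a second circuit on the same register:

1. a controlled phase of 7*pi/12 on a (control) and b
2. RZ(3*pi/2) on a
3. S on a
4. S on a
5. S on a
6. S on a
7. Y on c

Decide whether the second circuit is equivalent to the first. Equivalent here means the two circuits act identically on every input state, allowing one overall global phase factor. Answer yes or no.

Yes, they are equivalent — the unitaries differ by at most a global phase.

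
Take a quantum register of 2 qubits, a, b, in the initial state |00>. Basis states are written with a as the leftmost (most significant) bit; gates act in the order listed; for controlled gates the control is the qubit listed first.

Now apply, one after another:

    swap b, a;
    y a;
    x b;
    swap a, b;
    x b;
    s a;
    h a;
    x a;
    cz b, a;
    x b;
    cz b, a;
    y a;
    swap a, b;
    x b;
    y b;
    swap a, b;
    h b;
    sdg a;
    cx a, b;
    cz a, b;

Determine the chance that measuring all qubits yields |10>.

The probability of measuring |10> is 1/4.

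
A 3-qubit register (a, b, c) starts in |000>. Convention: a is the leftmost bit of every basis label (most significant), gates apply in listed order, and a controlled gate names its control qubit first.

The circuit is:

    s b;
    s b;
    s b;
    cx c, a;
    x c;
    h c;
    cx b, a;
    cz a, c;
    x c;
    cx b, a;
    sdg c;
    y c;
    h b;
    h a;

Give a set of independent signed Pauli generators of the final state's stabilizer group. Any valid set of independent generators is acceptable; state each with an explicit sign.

The stabilizer group can be generated by +XII, +IXI, +IIY, among other valid generating sets.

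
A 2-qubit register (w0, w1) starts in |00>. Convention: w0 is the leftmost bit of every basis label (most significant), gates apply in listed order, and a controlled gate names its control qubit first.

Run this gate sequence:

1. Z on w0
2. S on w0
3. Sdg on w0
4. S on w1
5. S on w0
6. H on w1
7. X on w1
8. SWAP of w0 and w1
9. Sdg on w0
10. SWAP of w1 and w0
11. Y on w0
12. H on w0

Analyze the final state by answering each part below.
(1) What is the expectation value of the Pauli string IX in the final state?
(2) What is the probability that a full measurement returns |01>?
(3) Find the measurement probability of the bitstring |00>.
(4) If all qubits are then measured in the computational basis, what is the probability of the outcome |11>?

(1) The observable IX averages to 0.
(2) Outcome |01> occurs with probability 1/4.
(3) The probability of measuring |00> is 1/4.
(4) Outcome |11> occurs with probability 1/4.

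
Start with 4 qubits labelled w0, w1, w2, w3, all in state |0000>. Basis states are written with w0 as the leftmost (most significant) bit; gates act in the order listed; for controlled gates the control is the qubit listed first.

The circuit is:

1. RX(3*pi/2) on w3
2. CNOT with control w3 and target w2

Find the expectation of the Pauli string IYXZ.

In the final state, IYXZ has expectation 0.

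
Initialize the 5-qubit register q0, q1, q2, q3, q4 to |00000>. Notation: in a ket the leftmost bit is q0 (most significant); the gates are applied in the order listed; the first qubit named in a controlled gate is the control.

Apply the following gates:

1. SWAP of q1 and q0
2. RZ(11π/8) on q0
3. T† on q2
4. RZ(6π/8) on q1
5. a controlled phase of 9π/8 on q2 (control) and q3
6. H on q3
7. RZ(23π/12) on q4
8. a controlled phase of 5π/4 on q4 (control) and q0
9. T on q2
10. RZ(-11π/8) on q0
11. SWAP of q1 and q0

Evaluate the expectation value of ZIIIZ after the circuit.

The expectation value of ZIIIZ is 1.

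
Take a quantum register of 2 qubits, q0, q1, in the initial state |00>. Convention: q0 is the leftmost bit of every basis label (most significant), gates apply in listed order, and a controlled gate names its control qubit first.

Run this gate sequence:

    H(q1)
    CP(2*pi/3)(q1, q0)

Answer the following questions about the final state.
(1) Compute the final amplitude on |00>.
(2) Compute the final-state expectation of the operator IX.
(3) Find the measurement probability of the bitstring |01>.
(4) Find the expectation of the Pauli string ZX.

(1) The amplitude on |00> is sqrt(2)/2.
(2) In the final state, IX has expectation 1.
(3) Outcome |01> occurs with probability 1/2.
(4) The observable ZX averages to 1.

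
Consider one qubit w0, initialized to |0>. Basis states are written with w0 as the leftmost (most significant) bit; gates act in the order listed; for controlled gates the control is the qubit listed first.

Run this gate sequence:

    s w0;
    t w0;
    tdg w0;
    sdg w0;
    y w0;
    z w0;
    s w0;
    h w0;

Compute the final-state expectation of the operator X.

In the final state, X has expectation -1.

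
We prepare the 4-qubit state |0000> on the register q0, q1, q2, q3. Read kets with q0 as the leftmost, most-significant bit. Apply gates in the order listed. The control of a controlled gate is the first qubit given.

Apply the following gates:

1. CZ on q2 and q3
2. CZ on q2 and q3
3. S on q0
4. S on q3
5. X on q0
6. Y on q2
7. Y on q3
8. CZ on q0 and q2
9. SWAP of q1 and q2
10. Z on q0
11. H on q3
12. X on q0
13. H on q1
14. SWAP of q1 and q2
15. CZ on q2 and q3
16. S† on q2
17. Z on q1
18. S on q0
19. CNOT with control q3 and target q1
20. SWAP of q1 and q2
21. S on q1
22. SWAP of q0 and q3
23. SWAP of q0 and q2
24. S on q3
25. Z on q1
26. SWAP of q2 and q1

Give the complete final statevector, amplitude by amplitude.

The final amplitudes are -1/2 on |0000>, -1/2 on |0010>, 1/2 on |1100>, -1/2 on |1110>, and 0 on every other basis state. Key observation: the block from step 1 through step 2 cancels to the identity and can be dropped.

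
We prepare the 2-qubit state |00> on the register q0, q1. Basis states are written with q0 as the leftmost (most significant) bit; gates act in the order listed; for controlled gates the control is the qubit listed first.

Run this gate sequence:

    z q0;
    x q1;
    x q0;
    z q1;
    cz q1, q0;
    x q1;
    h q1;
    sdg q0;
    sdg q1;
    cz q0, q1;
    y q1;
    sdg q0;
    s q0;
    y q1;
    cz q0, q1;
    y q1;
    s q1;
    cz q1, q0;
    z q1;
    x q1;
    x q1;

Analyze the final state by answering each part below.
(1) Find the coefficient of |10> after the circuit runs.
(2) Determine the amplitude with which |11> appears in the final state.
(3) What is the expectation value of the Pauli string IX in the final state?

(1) The final state's coefficient on |10> equals sqrt(2)*I/2. Key observation: the block from step 10 through step 15 cancels to the identity and can be dropped.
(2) |11> carries amplitude sqrt(2)*I/2 in the final state.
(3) The observable IX averages to 1.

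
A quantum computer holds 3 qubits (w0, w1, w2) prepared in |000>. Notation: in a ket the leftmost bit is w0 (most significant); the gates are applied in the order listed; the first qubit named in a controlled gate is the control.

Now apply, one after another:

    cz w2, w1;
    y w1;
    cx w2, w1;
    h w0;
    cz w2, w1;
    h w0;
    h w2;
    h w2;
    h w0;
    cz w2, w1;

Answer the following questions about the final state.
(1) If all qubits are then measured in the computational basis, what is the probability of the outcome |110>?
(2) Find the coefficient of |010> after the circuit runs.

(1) A full measurement returns |110> with probability 1/2.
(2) The final state's coefficient on |010> equals sqrt(2)*I/2.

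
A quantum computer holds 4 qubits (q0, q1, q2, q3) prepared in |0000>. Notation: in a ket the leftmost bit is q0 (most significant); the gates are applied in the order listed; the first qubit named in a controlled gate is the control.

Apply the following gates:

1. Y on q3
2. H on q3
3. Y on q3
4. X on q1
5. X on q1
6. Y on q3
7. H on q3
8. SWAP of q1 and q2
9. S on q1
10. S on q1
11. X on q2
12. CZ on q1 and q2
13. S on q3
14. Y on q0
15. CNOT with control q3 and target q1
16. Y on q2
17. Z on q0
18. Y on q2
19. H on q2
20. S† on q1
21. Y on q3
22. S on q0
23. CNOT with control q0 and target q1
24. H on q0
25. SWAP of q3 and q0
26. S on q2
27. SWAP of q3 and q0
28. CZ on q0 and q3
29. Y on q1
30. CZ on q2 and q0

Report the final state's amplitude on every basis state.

The final amplitudes are I/2 on |0100>, 1/2 on |0110>, -I/2 on |1100>, 1/2 on |1110>, and 0 on every other basis state. Key observation: the block from step 2 through step 7 cancels to the identity and can be dropped.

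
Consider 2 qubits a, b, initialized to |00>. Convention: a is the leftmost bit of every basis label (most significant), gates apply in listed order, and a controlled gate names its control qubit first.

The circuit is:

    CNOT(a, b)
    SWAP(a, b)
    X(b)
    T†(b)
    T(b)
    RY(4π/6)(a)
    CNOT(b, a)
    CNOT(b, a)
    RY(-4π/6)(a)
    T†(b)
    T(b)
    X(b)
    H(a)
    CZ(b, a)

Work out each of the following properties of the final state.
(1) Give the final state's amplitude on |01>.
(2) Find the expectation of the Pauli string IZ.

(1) |01> carries amplitude 0 in the final state.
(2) The observable IZ averages to 1.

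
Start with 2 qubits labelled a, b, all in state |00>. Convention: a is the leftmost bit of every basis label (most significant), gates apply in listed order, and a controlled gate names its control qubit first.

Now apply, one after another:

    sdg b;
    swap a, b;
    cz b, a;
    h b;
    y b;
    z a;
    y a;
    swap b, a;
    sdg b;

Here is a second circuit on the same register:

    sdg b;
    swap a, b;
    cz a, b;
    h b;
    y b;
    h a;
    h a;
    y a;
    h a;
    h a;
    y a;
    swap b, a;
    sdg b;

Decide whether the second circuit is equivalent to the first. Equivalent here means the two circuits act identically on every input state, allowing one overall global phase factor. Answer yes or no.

No — the two circuits implement different unitaries, even allowing a global phase.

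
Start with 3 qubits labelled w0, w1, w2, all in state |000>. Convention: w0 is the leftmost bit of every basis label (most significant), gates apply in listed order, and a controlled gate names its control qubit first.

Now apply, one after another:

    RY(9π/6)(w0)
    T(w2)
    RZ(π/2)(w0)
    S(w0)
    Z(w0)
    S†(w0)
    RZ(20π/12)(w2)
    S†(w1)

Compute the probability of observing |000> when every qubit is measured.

Outcome |000> occurs with probability 1/2.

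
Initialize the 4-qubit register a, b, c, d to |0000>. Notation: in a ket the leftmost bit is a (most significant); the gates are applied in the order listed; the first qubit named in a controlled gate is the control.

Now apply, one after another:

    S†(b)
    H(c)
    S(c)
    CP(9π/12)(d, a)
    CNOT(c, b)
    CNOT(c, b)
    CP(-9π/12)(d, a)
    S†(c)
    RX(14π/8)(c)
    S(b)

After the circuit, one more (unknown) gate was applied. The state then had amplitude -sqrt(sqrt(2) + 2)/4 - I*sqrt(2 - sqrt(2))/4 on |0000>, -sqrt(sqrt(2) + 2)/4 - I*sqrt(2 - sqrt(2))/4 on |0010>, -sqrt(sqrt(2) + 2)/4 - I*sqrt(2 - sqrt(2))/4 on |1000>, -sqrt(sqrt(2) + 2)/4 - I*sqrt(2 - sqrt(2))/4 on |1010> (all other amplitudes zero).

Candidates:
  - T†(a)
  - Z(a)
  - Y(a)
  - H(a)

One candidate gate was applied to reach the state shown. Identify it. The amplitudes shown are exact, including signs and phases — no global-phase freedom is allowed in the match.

The applied gate was H(a). Key observation: steps 3-8 multiply out to the identity, so the circuit reduces to the remaining gates.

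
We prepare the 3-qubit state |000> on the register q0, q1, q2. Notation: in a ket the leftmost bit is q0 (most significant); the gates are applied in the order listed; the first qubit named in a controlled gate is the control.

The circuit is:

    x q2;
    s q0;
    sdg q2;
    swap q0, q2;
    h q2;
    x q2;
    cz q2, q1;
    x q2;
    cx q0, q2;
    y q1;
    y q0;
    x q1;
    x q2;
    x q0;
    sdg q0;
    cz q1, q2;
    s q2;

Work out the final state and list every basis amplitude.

The resulting statevector has amplitude -sqrt(2)/2 on |100>, -sqrt(2)*I/2 on |101>, and 0 on every other basis state.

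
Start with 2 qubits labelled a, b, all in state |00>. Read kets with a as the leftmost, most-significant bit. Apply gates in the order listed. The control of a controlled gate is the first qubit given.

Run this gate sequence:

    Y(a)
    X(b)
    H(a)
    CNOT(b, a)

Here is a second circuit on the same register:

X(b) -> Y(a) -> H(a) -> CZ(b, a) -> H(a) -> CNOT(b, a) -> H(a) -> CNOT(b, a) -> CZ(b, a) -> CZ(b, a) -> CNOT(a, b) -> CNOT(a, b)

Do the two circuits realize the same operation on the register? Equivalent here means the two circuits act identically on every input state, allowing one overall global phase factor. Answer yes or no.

Yes: on every input state the two circuits agree up to one overall phase factor.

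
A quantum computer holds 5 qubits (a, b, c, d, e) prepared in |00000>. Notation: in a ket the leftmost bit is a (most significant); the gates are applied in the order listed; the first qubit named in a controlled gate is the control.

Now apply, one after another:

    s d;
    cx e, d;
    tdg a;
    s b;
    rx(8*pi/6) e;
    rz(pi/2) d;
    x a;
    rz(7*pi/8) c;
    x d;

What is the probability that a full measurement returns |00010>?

The probability of measuring |00010> is 0.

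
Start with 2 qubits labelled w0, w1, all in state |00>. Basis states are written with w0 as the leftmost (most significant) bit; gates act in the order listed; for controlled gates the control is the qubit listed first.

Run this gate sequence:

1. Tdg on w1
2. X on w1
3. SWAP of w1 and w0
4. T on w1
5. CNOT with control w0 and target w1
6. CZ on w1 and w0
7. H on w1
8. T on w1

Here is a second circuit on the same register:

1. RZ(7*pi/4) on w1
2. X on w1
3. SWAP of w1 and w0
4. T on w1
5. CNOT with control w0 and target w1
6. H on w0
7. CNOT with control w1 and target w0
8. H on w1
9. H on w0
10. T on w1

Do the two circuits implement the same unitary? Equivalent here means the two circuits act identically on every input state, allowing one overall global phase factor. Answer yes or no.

Yes: on every input state the two circuits agree up to one overall phase factor.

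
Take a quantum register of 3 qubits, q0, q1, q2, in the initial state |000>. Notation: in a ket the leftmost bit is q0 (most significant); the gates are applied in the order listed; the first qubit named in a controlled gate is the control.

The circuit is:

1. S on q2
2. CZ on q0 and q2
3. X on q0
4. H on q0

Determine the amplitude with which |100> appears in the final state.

The amplitude on |100> is -sqrt(2)/2.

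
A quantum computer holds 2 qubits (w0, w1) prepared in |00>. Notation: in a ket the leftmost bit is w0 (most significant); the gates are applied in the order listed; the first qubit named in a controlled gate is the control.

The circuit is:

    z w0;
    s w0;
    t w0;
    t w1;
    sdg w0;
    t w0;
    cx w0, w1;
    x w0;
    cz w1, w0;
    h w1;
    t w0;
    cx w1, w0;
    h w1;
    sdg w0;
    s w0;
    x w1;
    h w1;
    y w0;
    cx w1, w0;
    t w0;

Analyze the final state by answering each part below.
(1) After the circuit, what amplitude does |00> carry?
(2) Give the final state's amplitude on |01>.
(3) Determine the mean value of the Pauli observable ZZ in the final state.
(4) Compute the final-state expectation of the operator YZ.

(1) The amplitude on |00> is -sqrt(2)*exp(3*I*pi/4)/2.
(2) The final state's coefficient on |01> equals -sqrt(2)*exp(3*I*pi/4)/2.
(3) The observable ZZ averages to 0.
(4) In the final state, YZ has expectation 0.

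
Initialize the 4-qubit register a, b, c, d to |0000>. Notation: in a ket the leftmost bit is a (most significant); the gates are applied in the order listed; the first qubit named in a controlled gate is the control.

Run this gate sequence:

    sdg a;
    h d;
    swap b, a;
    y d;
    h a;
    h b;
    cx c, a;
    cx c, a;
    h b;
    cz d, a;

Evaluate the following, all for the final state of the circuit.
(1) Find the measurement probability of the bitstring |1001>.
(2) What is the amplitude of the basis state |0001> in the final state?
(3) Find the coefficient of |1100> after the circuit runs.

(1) A full measurement returns |1001> with probability 1/4.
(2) The amplitude on |0001> is I/2.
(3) The amplitude on |1100> is 0.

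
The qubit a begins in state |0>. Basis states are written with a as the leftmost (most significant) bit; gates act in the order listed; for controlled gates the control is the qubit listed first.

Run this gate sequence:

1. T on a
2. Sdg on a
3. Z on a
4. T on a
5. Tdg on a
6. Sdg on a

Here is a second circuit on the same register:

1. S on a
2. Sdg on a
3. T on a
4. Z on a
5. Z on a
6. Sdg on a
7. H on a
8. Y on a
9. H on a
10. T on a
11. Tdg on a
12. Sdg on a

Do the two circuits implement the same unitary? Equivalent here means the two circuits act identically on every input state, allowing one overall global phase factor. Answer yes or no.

No, they are not equivalent — no single phase factor reconciles the two unitaries.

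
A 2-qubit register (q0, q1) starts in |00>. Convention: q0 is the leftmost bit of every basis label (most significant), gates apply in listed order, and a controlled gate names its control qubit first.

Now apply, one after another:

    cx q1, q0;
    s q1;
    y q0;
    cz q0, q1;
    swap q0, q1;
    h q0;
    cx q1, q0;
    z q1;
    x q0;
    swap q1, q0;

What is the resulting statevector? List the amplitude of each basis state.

After the circuit, the state carries amplitude 0 on |00>, 0 on |01>, -sqrt(2)*I/2 on |10>, -sqrt(2)*I/2 on |11>.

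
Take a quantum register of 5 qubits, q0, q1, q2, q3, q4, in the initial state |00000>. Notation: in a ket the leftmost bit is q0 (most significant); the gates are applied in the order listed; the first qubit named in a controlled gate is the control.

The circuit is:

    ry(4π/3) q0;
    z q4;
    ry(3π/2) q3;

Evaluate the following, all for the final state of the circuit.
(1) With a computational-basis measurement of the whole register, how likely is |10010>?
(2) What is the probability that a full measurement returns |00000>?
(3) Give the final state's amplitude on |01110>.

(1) A full measurement returns |10010> with probability 3/8.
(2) Outcome |00000> occurs with probability 1/8.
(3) The amplitude on |01110> is 0.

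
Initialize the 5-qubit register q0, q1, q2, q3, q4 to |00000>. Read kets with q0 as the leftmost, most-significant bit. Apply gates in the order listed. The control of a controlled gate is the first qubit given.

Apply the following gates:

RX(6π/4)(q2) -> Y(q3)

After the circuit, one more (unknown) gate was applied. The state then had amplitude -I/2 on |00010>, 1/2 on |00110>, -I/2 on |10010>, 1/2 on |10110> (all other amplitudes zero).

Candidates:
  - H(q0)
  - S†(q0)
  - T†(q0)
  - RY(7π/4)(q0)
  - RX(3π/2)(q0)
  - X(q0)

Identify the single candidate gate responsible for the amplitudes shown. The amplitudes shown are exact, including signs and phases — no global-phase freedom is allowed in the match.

The unique candidate consistent with the amplitudes is H(q0).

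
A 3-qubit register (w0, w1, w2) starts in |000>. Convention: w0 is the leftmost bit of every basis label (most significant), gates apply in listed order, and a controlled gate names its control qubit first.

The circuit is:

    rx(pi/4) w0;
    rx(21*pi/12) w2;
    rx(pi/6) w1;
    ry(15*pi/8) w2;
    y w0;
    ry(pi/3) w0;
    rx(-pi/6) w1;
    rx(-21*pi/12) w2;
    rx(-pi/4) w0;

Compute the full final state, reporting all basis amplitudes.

The resulting statevector has amplitude -sqrt(1/2 - sqrt(2)/4)*sqrt(sqrt(2)/4 + 1/2)*sin(pi/16) + sqrt(3)*sqrt(1/2 - sqrt(2)/4)*sqrt(sqrt(2)/4 + 1/2)*cos(pi/16) + sqrt(3)*I*sin(pi/16)/4 + I*cos(pi/16)/2 on |000>, -sqrt(6)*sqrt(1/2 - sqrt(2)/4)*sqrt(sqrt(2)/4 + 1/2)*sin(pi/16)/2 - sqrt(2)*I*sin(pi/16)/4 on |001>, 0 on |010>, 0 on |011>, sqrt(6)*sqrt(1/2 - sqrt(2)/4)*sqrt(sqrt(2)/4 + 1/2)*sin(pi/16)/2 - sqrt(6)*I*cos(pi/16)/4 on |100>, sqrt(3)*I*sin(pi/16)/4 on |101>, 0 on |110>, 0 on |111>.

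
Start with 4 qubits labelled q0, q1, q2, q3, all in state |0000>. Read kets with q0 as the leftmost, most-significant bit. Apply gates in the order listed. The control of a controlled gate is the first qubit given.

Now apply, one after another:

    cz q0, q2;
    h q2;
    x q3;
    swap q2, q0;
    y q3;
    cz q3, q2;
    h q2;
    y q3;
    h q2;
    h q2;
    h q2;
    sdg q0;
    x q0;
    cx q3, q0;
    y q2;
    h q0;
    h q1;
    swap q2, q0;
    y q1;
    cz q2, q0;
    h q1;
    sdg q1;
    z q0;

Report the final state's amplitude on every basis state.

After the circuit, the state carries amplitude 1/2 + I/2 on |1101>, 1/2 - I/2 on |1111>, and 0 on every other basis state.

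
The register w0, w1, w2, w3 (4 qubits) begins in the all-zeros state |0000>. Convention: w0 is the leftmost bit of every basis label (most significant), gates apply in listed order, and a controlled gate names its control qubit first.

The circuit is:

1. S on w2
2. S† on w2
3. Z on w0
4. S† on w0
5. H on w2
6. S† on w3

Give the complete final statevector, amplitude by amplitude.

After the circuit, the state carries amplitude sqrt(2)/2 on |0000>, sqrt(2)/2 on |0010>, and 0 on every other basis state.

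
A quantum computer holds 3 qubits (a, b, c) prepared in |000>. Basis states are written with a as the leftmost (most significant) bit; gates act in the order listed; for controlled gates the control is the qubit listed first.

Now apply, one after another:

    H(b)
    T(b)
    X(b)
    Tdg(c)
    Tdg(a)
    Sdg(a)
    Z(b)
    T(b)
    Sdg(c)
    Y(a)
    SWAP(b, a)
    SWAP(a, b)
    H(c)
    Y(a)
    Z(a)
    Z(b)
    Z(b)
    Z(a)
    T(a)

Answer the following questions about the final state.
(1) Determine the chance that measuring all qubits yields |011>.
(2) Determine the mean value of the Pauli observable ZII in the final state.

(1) A full measurement returns |011> with probability 1/4.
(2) In the final state, ZII has expectation 1.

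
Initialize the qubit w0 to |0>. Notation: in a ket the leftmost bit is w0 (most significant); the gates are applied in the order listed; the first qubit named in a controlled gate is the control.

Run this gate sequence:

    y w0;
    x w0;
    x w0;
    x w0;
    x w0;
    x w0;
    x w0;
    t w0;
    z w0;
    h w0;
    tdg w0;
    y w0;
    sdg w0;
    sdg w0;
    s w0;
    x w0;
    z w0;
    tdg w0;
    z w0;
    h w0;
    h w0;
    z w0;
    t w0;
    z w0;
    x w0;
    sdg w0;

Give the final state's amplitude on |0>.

|0> carries amplitude sqrt(2)/2 in the final state.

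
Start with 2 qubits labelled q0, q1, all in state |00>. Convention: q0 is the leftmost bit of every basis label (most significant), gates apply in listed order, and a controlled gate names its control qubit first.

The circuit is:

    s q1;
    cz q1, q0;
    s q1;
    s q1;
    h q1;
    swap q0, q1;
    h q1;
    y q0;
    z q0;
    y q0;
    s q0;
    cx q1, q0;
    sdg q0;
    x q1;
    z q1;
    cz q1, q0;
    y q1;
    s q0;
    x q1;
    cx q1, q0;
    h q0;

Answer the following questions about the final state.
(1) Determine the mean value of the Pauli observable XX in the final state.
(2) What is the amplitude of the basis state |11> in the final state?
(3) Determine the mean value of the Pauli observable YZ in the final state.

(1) The expectation value of XX is -1.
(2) |11> carries amplitude sqrt(2)*(1 + I)/4 in the final state.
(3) The observable YZ averages to -1.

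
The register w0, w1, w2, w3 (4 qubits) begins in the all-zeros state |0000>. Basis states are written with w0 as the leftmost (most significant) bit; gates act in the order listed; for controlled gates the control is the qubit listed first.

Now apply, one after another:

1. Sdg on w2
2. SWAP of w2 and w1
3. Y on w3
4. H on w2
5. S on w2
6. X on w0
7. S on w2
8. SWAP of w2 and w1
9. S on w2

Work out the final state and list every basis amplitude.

The resulting statevector has amplitude sqrt(2)*I/2 on |1001>, -sqrt(2)*I/2 on |1101>, and 0 on every other basis state.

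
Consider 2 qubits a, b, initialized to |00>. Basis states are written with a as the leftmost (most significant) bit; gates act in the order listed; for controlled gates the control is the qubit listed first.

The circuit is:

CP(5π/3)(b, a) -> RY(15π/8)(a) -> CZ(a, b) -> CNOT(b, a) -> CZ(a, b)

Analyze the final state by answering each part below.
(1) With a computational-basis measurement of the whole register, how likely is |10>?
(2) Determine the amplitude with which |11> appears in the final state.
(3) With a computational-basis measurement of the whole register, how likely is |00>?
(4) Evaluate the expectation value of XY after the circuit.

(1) A full measurement returns |10> with probability sin(pi/16)**2.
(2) The final state's coefficient on |11> equals 0.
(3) The probability of measuring |00> is cos(pi/16)**2.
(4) In the final state, XY has expectation 0.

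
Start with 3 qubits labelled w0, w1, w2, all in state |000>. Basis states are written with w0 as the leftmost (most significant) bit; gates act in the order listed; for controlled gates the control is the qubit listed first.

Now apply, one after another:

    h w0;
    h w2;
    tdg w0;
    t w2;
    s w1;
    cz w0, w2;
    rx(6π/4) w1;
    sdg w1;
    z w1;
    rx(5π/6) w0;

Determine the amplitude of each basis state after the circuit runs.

The final amplitudes are -sqrt(3)/8 + 1/8 + exp(I*pi/4)/8 + sqrt(3)*exp(I*pi/4)/8 on |000>, -sqrt(3)*I/8 - sqrt(3)*exp(I*pi/4)/8 - I/8 + exp(I*pi/4)/8 on |001>, -1/8 + sqrt(3)/8 - sqrt(3)*exp(I*pi/4)/8 - exp(I*pi/4)/8 on |010>, -exp(I*pi/4)/8 + I/8 + sqrt(3)*exp(I*pi/4)/8 + sqrt(3)*I/8 on |011>, (-1 + sqrt(3) - (1 + sqrt(3))*exp(3*I*pi/4))*exp(3*I*pi/4)/8 on |100>, -1/8 + sqrt(3)/8 + exp(3*I*pi/4)/8 + sqrt(3)*exp(3*I*pi/4)/8 on |101>, -sqrt(3)*I/8 - sqrt(3)*exp(3*I*pi/4)/8 - I/8 + exp(3*I*pi/4)/8 on |110>, -sqrt(3)/8 + 1/8 - sqrt(3)*exp(3*I*pi/4)/8 - exp(3*I*pi/4)/8 on |111>.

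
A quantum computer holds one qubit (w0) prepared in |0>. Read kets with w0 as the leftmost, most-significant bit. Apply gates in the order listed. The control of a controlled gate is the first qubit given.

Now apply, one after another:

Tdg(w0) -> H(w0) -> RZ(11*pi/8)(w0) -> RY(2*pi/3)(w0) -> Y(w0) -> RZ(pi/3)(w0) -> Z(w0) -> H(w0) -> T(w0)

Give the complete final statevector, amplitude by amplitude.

The resulting statevector has amplitude sqrt(3)*I*exp(41*I*pi/48)/4 - I*exp(-25*I*pi/48)/4 - I*exp(25*I*pi/48)/4 - sqrt(3)*I*exp(-41*I*pi/48)/4 on |0>, -sqrt(3)*I*exp(-29*I*pi/48)/4 + I*exp(-13*I*pi/48)/4 - I*exp(37*I*pi/48)/4 - sqrt(3)*I*exp(-43*I*pi/48)/4 on |1>.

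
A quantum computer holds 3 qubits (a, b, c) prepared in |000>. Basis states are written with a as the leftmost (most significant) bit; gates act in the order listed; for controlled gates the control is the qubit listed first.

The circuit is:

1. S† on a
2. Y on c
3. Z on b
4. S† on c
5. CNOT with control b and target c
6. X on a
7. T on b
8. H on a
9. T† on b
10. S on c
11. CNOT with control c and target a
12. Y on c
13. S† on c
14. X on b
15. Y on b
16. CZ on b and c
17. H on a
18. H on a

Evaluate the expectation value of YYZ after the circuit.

The expectation value of YYZ is 0.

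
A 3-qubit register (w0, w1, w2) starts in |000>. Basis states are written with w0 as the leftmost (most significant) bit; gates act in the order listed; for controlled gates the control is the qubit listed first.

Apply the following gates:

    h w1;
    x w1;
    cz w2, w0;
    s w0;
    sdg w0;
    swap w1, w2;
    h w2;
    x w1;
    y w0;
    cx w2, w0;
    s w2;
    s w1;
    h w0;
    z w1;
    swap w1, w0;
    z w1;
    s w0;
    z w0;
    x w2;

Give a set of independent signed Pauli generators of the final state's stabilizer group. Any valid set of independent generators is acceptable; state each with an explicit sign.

The final state is stabilized by the group generated by +IXI, -ZII, -IIZ; other independent generating sets are equally valid.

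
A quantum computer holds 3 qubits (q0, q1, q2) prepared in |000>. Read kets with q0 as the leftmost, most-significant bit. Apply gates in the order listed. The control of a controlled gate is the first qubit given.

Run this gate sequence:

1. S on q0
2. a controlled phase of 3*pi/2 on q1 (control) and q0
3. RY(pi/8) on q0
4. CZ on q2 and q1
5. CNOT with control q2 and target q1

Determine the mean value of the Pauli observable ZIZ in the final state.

The expectation value of ZIZ is sqrt(sqrt(2) + 2)/2.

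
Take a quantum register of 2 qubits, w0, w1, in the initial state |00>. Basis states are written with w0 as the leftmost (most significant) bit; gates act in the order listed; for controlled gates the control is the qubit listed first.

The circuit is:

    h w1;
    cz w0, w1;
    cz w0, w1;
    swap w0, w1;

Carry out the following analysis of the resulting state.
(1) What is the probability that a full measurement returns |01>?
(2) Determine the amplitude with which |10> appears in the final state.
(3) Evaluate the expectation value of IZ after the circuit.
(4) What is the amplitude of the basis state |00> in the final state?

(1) Outcome |01> occurs with probability 0. Key observation: gates 2-3 undo each other exactly, leaving only the rest of the circuit to track.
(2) |10> carries amplitude sqrt(2)/2 in the final state.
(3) The observable IZ averages to 1.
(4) |00> carries amplitude sqrt(2)/2 in the final state.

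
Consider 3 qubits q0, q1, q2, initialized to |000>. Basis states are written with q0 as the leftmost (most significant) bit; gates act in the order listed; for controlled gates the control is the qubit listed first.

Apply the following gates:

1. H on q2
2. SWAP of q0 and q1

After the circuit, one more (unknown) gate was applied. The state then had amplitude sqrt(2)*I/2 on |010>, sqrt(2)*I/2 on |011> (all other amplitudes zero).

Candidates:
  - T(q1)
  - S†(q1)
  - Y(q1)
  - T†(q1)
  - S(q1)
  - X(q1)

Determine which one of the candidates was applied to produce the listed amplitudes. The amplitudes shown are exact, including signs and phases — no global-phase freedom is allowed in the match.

The unique candidate consistent with the amplitudes is Y(q1).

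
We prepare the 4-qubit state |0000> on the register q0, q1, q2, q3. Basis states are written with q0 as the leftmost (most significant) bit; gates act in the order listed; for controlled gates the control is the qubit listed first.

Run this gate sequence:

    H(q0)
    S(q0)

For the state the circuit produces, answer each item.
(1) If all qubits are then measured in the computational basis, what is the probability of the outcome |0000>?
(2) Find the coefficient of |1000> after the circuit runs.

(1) A full measurement returns |0000> with probability 1/2.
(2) |1000> carries amplitude sqrt(2)*I/2 in the final state.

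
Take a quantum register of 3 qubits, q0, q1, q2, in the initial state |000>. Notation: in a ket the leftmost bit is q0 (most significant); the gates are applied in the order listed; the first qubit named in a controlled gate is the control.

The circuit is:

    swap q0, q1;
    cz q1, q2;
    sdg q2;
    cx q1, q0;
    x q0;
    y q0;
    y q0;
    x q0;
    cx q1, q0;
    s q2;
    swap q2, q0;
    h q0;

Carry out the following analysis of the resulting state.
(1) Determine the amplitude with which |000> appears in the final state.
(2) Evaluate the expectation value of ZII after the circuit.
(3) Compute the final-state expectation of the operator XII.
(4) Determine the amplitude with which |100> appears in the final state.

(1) |000> carries amplitude sqrt(2)/2 in the final state.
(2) The expectation value of ZII is 0.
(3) The observable XII averages to 1.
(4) |100> carries amplitude sqrt(2)/2 in the final state.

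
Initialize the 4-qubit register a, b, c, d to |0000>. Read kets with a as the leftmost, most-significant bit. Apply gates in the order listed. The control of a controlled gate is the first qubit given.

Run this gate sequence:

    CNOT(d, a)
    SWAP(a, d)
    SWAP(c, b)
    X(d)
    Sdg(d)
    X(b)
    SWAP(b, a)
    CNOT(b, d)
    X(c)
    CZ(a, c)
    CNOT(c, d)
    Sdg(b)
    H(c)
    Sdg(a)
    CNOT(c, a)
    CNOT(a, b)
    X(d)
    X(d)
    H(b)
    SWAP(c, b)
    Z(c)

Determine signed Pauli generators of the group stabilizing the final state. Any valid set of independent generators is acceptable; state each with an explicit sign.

The stabilizer group can be generated by -XXZI, +IZXI, -ZZII, +IIIZ, among other valid generating sets.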